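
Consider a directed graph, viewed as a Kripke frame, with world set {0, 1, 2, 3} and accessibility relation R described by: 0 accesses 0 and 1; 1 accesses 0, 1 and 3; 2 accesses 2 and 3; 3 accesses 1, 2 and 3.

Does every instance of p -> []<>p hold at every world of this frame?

By correspondence theory, B is valid on a frame iff R is symmetric.
Symmetric: yes — every pair in R has its reverse in R.

Yes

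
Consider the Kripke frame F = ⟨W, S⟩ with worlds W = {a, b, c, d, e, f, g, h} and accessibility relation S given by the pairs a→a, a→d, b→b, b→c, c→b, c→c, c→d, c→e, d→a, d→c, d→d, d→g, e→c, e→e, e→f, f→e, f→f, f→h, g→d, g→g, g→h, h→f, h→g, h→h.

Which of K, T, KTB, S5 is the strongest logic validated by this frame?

Reflexive (axiom T): yes — every world is S-related to itself.
Symmetric (axiom B): yes — every pair in S has its reverse in S.
Euclidean (axiom 5): no — c S b and c S d, but not b S d.
So F validates K, T, KTB; S5 would additionally require S to be Euclidean. The strongest is KTB.

KTB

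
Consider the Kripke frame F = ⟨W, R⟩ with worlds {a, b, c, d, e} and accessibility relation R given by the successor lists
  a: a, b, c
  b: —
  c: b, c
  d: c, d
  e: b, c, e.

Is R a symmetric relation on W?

Symmetric: no — a R b but not b R a.

No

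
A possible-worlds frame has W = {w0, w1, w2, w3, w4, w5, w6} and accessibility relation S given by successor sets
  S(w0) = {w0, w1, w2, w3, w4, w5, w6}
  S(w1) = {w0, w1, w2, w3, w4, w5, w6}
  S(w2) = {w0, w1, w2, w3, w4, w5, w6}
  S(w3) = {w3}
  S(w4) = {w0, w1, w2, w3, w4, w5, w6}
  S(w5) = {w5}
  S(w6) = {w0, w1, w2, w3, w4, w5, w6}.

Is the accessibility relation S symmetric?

Symmetric: no — w0 S w3 but not w3 S w0.

No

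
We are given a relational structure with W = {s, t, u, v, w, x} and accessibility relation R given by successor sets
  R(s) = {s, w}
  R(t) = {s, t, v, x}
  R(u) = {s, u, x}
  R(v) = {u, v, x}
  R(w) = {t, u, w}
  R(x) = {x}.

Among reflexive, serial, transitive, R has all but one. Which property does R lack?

Reflexive: yes — every world is R-related to itself.
Serial: yes — every world has a successor (e.g. s R s).
Transitive: no — s R w and w R t, but not s R t.
Only transitive fails.

transitive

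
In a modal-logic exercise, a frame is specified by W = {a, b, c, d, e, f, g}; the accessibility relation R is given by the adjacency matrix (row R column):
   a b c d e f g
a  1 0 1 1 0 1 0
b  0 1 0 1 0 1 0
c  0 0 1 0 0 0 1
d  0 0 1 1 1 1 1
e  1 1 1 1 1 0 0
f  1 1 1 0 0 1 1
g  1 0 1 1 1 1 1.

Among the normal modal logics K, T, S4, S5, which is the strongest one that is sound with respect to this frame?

Reflexive (axiom T): yes — every world is R-related to itself.
Transitive (axiom 4): no — a R c and c R g, but not a R g.
Euclidean (axiom 5): no — a R c and a R d, but not c R d.
So F validates K, T; S4 would additionally require R to be transitive. The strongest is T.

T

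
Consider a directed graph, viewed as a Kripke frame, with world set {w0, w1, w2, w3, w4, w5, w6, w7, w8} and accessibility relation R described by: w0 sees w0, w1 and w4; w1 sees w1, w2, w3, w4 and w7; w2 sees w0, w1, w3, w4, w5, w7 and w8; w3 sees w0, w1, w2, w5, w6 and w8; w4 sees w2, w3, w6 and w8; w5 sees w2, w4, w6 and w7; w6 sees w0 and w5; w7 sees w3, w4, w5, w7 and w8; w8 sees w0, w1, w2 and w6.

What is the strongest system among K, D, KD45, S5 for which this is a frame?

D

Serial (axiom D): yes — every world has a successor (e.g. w0 R w0).
Euclidean (axiom 5): no — w0 R w4 and w0 R w1, but not w4 R w1.
Transitive (axiom 4): no — w0 R w1 and w1 R w2, but not w0 R w2.
Reflexive (axiom T): no — w2 is not related to itself.
So F validates K, D; KD45 would additionally require R to be Euclidean and transitive. The strongest is D.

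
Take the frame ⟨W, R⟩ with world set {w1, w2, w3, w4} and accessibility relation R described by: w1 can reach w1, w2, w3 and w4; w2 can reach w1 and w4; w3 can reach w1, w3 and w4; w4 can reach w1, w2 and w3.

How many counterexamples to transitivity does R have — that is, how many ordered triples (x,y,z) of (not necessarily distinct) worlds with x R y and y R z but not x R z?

Enumerating: (w2,w1,w2), (w2,w1,w3), (w2,w4,w2), (w2,w4,w3), (w3,w1,w2), (w3,w4,w2), (w4,w1,w4), (w4,w2,w4), (w4,w3,w4).

9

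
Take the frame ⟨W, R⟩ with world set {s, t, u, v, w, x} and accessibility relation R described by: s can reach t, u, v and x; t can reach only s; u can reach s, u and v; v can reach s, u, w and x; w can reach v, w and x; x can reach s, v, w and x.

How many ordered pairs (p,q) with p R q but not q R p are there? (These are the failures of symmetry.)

0

R is symmetric; there are no such tuples.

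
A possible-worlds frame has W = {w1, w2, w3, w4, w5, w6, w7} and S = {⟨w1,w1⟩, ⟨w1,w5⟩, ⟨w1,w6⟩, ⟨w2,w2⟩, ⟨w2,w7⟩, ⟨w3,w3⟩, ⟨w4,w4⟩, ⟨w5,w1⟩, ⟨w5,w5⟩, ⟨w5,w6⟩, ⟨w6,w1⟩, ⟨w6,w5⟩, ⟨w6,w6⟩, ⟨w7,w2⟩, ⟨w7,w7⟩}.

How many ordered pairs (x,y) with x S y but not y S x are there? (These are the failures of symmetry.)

0

S is symmetric; there are no such tuples.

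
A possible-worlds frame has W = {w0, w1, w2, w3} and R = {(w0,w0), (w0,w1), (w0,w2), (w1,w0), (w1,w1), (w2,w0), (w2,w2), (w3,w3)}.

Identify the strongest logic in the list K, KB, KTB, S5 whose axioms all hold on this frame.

Symmetric (axiom B): yes — every pair in R has its reverse in R.
Reflexive (axiom T): yes — every world is R-related to itself.
Euclidean (axiom 5): no — w0 R w1 and w0 R w2, but not w1 R w2.
So F validates K, KB, KTB; S5 would additionally require R to be Euclidean. The strongest is KTB.

KTB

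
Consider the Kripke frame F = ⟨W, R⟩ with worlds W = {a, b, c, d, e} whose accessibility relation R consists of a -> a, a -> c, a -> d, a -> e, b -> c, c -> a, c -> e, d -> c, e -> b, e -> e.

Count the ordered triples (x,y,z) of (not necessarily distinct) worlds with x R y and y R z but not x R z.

Enumerating: (a,e,b), (b,c,a), (b,c,e), (c,a,c), (c,a,d), (c,e,b), (d,c,a), (d,c,e), (e,b,c).

9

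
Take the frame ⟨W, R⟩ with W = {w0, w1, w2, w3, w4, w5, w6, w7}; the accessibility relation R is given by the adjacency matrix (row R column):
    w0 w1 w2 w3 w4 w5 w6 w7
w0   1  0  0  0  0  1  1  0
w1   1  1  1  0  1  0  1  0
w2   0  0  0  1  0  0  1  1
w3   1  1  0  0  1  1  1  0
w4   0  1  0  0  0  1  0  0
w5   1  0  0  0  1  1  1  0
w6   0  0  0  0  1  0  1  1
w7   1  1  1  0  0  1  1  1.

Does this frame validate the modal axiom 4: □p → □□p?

Axiom 4 corresponds to the accessibility relation being transitive.
Transitive: no — w0 R w5 and w5 R w4, but not w0 R w4.

No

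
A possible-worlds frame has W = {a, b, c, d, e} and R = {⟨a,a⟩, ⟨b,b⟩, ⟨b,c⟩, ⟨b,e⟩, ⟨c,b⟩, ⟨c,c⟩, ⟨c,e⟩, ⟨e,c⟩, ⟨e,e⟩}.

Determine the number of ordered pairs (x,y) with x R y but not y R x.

Enumerating: (b,e).

1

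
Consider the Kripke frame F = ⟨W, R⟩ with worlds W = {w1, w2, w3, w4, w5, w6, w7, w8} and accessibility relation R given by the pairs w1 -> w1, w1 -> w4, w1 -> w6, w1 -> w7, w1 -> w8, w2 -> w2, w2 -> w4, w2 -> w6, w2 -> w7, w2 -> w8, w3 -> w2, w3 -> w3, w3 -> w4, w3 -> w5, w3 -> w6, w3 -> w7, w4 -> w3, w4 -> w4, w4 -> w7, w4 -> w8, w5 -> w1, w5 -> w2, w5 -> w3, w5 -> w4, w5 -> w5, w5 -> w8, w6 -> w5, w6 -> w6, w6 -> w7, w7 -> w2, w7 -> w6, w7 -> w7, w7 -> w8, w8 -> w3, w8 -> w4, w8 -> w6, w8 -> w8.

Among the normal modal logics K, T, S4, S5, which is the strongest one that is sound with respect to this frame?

T

Reflexive (axiom T): yes — every world is R-related to itself.
Transitive (axiom 4): no — w1 R w4 and w4 R w3, but not w1 R w3.
Euclidean (axiom 5): no — w1 R w4 and w1 R w6, but not w4 R w6.
So F validates K, T; S4 would additionally require R to be transitive. The strongest is T.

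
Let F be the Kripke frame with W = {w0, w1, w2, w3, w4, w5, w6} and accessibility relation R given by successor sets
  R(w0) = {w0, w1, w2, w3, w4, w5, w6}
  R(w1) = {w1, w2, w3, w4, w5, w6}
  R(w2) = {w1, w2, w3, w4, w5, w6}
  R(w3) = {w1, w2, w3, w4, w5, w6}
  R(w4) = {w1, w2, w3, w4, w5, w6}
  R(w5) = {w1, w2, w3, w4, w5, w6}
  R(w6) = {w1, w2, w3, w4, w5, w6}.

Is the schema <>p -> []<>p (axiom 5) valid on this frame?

No

Axiom 5 corresponds to the accessibility relation being Euclidean.
Euclidean: no — w0 R w1 and w0 R w0, but not w1 R w0.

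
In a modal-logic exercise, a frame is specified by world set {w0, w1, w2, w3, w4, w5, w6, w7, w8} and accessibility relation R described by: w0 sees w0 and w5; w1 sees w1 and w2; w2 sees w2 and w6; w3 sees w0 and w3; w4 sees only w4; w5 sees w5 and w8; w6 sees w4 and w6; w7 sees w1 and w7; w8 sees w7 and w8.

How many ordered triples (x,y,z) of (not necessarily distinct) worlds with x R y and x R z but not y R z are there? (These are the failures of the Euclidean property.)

8

Enumerating: (w0,w5,w0), (w1,w2,w1), (w2,w6,w2), (w3,w0,w3), (w5,w8,w5), (w6,w4,w6), (w7,w1,w7), (w8,w7,w8).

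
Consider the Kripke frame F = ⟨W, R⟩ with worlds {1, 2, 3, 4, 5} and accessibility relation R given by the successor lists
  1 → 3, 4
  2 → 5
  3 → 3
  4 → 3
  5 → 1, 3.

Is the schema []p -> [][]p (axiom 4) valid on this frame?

No

By correspondence theory, 4 is valid on a frame iff R is transitive.
Transitive: no — 2 R 5 and 5 R 1, but not 2 R 1.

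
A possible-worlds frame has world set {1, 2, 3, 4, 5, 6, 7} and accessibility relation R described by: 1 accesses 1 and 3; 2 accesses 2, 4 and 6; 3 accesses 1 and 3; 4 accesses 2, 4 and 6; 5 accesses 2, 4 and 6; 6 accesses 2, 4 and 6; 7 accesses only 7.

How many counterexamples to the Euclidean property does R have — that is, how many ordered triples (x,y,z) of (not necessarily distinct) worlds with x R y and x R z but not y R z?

0

R is Euclidean; there are no such tuples.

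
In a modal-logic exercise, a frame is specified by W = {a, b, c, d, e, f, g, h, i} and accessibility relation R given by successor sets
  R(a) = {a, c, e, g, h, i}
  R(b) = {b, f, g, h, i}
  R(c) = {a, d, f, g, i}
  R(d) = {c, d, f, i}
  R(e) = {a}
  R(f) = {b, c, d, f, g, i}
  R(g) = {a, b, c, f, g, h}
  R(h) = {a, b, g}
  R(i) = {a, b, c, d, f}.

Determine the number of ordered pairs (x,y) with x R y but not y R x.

R is symmetric; there are no such tuples.

0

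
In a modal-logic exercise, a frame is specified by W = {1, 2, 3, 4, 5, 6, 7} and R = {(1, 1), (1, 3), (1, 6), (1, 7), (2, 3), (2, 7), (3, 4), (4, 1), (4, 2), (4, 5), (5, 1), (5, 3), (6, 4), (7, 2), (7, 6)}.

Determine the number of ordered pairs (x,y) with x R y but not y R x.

12

Enumerating: (1,3), (1,6), (1,7), (2,3), (3,4), (4,1), (4,2), (4,5), (5,1), (5,3), (6,4), (7,6).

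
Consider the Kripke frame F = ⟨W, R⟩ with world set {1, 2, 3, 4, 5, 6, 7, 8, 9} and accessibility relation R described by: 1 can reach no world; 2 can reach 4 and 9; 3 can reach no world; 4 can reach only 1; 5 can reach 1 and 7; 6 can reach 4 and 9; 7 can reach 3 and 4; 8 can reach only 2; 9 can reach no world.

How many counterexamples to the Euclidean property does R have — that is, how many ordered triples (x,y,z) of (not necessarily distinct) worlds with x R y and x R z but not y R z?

Enumerating: (2,4,4), (2,4,9), (2,9,4), (2,9,9), (4,1,1), (5,1,1), (5,1,7), (5,7,1), (5,7,7), (6,4,4), (6,4,9), (6,9,4), (6,9,9), (7,3,3), (7,3,4), (7,4,3), (7,4,4), (8,2,2).

18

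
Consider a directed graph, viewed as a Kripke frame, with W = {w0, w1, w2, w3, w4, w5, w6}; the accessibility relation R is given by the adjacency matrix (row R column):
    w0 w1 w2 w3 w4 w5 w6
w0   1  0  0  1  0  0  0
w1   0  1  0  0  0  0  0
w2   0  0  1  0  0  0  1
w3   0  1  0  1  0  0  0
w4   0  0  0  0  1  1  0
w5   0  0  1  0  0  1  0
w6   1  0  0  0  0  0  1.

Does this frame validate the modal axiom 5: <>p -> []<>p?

Axiom 5 corresponds to the accessibility relation being Euclidean.
Euclidean: no — w0 R w3 and w0 R w0, but not w3 R w0.

No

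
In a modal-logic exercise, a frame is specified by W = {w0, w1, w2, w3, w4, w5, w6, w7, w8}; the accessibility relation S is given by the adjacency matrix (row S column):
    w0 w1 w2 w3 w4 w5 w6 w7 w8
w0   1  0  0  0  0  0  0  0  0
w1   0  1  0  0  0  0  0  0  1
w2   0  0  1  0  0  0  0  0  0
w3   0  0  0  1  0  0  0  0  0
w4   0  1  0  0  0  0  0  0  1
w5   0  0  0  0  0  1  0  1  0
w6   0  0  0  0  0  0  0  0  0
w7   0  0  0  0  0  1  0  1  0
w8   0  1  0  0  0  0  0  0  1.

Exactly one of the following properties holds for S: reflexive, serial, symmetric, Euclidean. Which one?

Reflexive: no — w4 is not related to itself.
Serial: no — w6 has no S-successor.
Symmetric: no — w4 S w1 but not w1 S w4.
Euclidean: yes — any two successors of a common world are S-related.
Only Euclidean holds.

Euclidean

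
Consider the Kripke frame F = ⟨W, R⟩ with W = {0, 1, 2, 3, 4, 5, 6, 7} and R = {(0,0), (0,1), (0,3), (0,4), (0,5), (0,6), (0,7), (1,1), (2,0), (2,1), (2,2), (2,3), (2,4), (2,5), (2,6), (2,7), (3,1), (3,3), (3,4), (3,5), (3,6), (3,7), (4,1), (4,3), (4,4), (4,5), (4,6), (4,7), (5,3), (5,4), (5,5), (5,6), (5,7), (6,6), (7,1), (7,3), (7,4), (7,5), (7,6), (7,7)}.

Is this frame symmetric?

Symmetric: no — 0 R 1 but not 1 R 0.

No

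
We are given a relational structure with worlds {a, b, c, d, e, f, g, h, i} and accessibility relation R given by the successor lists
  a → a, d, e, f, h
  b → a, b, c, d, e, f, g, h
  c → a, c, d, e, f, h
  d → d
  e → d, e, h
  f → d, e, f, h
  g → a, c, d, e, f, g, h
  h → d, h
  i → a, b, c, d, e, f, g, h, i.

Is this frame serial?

Serial: yes — every world has a successor (e.g. a R a).

Yes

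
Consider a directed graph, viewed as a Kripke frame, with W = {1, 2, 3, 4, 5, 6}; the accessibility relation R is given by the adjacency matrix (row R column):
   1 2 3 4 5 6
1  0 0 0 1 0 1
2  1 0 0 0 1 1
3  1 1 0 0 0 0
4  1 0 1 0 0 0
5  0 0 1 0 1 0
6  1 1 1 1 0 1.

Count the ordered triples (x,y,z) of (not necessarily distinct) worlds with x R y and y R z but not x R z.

20

Enumerating: (1,4,1), (1,4,3), (1,6,1), (1,6,2), (1,6,3), (2,1,4), (2,5,3), (2,6,2), (2,6,3), (2,6,4), (3,1,4), (3,1,6), … and 8 more.
Total: 20.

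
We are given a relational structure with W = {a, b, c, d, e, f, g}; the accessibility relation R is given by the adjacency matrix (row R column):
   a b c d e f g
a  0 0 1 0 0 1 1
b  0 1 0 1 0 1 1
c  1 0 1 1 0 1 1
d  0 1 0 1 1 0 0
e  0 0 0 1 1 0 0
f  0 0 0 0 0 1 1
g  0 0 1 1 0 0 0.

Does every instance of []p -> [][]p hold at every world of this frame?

No

The schema 4 characterises exactly the transitive frames.
Transitive: no — a R c and c R d, but not a R d.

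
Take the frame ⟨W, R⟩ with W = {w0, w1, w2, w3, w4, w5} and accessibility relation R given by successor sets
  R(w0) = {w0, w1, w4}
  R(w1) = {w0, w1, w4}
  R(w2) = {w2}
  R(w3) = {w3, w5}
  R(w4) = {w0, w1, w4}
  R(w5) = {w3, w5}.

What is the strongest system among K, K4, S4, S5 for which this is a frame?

S5

Transitive (axiom 4): yes — every two-step R-path is closed by a direct edge.
Reflexive (axiom T): yes — every world is R-related to itself.
Euclidean (axiom 5): yes — any two successors of a common world are R-related.
So F validates K, K4, S4, S5. The strongest is S5.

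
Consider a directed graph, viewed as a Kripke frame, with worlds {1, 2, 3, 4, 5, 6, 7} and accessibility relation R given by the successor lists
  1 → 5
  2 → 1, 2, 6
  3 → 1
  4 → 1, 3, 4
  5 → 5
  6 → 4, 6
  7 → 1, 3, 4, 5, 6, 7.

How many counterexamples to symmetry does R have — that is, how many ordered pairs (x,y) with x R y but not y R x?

Enumerating: (1,5), (2,1), (2,6), (3,1), (4,1), (4,3), (6,4), (7,1), (7,3), (7,4), (7,5), (7,6).

12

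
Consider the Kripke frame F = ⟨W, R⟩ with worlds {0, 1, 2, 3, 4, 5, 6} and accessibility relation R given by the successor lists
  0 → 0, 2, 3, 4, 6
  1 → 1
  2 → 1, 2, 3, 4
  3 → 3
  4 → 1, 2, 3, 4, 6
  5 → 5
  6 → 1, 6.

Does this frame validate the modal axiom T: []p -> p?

Yes

The schema T characterises exactly the reflexive frames.
Reflexive: yes — every world is R-related to itself.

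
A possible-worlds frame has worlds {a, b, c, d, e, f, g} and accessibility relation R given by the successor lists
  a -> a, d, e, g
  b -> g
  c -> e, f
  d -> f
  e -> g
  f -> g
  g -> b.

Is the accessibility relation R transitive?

Transitive: no — a R d and d R f, but not a R f.

No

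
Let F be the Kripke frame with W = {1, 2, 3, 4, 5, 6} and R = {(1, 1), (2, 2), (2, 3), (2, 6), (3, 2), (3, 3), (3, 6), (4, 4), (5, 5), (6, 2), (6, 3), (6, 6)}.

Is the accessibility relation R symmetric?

Yes

Symmetric: yes — every pair in R has its reverse in R.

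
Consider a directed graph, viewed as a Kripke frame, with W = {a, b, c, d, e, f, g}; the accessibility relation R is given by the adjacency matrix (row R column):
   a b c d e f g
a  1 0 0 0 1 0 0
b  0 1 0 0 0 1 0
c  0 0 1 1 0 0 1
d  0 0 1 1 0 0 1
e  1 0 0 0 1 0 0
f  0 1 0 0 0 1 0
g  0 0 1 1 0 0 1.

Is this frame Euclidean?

Euclidean: yes — any two successors of a common world are R-related.

Yes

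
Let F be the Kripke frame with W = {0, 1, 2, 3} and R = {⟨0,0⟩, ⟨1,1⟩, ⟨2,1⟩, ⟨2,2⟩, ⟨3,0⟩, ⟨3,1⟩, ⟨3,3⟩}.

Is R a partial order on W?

Reflexive: yes — every world is R-related to itself.
Transitive: yes — every two-step R-path is closed by a direct edge.
Antisymmetric: yes — no distinct pair is related both ways.
So R is a partial order.

Yes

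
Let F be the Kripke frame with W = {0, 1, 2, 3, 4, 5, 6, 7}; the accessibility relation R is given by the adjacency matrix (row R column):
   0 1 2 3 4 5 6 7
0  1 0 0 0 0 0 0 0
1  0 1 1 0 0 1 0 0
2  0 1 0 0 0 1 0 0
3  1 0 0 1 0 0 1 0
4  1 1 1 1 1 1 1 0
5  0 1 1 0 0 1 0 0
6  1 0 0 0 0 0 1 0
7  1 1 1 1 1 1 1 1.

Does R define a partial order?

Reflexive: no — 2 is not related to itself.
Transitive: no — 2 R 1 and 1 R 2, but not 2 R 2.
Antisymmetric: no — 1 R 2 and 2 R 1 with 1 ≠ 2.
So R is not a partial order.

No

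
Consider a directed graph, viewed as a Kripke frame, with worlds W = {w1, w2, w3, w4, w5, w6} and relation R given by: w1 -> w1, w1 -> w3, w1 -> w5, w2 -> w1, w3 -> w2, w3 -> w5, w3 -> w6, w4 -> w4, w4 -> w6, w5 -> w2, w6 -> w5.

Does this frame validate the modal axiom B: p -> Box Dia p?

No

The schema B characterises exactly the symmetric frames.
Symmetric: no — w1 R w3 but not w3 R w1.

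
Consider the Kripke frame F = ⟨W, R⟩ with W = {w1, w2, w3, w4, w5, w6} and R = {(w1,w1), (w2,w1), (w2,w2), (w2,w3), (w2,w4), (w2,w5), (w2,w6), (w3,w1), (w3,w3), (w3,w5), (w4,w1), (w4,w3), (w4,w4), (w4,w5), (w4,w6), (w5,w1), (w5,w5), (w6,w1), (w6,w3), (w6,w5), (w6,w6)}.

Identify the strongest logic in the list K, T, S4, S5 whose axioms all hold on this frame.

Reflexive (axiom T): yes — every world is R-related to itself.
Transitive (axiom 4): yes — every two-step R-path is closed by a direct edge.
Euclidean (axiom 5): no — w2 R w1 and w2 R w3, but not w1 R w3.
So F validates K, T, S4; S5 would additionally require R to be Euclidean. The strongest is S4.

S4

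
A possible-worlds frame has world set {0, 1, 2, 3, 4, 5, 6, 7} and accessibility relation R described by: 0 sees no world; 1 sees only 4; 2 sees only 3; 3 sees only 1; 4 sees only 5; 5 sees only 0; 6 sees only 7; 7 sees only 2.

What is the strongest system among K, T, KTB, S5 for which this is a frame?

K

Reflexive (axiom T): no — 0 is not related to itself.
Symmetric (axiom B): no — 1 R 4 but not 4 R 1.
Euclidean (axiom 5): no — 1 R 4 and 1 R 4, but not 4 R 4.
So F validates K; T would additionally require R to be reflexive. The strongest is K.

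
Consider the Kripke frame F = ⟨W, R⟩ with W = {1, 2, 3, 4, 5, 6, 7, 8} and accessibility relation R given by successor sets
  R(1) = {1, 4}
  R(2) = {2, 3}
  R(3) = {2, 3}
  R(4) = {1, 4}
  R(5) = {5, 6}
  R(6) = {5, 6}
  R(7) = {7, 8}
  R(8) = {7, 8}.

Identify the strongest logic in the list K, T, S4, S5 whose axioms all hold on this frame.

Reflexive (axiom T): yes — every world is R-related to itself.
Transitive (axiom 4): yes — every two-step R-path is closed by a direct edge.
Euclidean (axiom 5): yes — any two successors of a common world are R-related.
So F validates K, T, S4, S5. The strongest is S5.

S5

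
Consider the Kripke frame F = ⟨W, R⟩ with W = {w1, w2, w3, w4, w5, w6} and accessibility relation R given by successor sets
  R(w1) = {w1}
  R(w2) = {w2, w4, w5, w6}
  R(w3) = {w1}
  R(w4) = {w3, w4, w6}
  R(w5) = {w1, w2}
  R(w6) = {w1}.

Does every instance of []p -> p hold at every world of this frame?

Axiom T corresponds to the accessibility relation being reflexive.
Reflexive: no — w3 is not related to itself.

No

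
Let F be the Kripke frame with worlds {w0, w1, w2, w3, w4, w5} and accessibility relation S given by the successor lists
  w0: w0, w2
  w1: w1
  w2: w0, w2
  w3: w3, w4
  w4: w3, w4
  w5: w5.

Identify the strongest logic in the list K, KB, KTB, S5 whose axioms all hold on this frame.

S5

Symmetric (axiom B): yes — every pair in S has its reverse in S.
Reflexive (axiom T): yes — every world is S-related to itself.
Euclidean (axiom 5): yes — any two successors of a common world are S-related.
So F validates K, KB, KTB, S5. The strongest is S5.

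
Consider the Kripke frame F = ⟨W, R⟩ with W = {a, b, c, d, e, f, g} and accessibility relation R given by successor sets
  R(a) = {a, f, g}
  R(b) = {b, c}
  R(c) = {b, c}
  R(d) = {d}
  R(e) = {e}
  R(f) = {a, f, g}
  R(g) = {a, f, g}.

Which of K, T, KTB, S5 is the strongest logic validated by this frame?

Reflexive (axiom T): yes — every world is R-related to itself.
Symmetric (axiom B): yes — every pair in R has its reverse in R.
Euclidean (axiom 5): yes — any two successors of a common world are R-related.
So F validates K, T, KTB, S5. The strongest is S5.

S5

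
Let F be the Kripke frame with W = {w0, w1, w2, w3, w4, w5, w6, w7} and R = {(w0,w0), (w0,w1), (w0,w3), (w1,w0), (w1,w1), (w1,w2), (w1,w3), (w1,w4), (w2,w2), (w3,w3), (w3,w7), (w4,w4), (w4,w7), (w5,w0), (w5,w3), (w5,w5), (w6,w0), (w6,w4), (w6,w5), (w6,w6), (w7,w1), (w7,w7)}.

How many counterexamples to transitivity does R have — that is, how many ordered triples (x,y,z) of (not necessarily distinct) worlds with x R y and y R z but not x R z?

Enumerating: (w0,w1,w2), (w0,w1,w4), (w0,w3,w7), (w1,w3,w7), (w1,w4,w7), (w3,w7,w1), (w4,w7,w1), (w5,w0,w1), (w5,w3,w7), (w6,w0,w1), (w6,w0,w3), (w6,w4,w7), (w6,w5,w3), (w7,w1,w0), (w7,w1,w2), (w7,w1,w3), (w7,w1,w4).

17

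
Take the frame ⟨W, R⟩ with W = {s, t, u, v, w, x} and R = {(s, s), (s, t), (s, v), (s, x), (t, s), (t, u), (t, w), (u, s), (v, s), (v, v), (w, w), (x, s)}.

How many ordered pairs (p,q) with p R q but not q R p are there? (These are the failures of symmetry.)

3

Enumerating: (t,u), (t,w), (u,s).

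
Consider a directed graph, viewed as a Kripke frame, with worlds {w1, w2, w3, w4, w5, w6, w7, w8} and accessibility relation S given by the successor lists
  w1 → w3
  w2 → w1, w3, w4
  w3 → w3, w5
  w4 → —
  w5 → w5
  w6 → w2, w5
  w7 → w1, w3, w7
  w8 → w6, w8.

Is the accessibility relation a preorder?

Reflexive: no — w1 is not related to itself.
Transitive: no — w1 S w3 and w3 S w5, but not w1 S w5.
So S is not a preorder.

No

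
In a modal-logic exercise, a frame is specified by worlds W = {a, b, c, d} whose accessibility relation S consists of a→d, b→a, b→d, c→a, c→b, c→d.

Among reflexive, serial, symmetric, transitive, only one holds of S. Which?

Reflexive: no — a is not related to itself.
Serial: no — d has no S-successor.
Symmetric: no — a S d but not d S a.
Transitive: yes — every two-step S-path is closed by a direct edge.
Only transitive holds.

transitive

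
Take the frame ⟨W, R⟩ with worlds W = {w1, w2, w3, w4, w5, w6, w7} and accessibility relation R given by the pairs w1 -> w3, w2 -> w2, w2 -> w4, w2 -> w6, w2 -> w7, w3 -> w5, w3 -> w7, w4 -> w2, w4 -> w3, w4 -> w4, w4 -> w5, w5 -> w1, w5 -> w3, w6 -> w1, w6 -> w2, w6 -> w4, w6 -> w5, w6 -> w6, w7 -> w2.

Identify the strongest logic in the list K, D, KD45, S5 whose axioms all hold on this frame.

Serial (axiom D): yes — every world has a successor (e.g. w1 R w3).
Euclidean (axiom 5): no — w2 R w4 and w2 R w6, but not w4 R w6.
Transitive (axiom 4): no — w1 R w3 and w3 R w5, but not w1 R w5.
Reflexive (axiom T): no — w1 is not related to itself.
So F validates K, D; KD45 would additionally require R to be Euclidean and transitive. The strongest is D.

D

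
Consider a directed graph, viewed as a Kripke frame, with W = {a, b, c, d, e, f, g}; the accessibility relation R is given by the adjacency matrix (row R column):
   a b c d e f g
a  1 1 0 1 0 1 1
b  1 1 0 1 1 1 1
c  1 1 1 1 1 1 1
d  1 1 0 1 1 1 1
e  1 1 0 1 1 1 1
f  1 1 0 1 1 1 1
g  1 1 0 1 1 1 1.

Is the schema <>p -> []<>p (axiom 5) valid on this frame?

No

The schema 5 characterises exactly the Euclidean frames.
Euclidean: no — b R a and b R e, but not a R e.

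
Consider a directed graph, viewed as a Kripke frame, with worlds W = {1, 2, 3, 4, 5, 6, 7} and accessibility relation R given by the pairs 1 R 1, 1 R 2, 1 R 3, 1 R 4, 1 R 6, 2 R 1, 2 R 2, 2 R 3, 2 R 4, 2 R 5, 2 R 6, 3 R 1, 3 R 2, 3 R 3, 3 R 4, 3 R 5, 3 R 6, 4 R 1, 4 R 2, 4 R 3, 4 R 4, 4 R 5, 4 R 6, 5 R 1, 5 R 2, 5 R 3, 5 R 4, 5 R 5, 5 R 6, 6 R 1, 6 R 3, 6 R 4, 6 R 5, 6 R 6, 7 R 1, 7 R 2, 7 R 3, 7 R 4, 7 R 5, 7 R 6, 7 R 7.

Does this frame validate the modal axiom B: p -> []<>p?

No

Axiom B corresponds to the accessibility relation being symmetric.
Symmetric: no — 2 R 6 but not 6 R 2.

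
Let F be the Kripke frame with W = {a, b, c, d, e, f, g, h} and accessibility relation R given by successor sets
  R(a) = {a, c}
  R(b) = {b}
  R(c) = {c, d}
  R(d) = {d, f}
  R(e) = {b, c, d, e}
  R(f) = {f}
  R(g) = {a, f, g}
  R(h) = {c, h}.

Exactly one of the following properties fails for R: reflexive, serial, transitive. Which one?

Reflexive: yes — every world is R-related to itself.
Serial: yes — every world has a successor (e.g. a R a).
Transitive: no — a R c and c R d, but not a R d.
Only transitive fails.

transitive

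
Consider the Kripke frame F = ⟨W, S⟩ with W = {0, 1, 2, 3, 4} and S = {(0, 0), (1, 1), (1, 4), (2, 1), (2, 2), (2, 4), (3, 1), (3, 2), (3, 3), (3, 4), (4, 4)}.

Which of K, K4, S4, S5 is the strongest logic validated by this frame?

S4

Transitive (axiom 4): yes — every two-step S-path is closed by a direct edge.
Reflexive (axiom T): yes — every world is S-related to itself.
Euclidean (axiom 5): no — 2 S 4 and 2 S 1, but not 4 S 1.
So F validates K, K4, S4; S5 would additionally require S to be Euclidean. The strongest is S4.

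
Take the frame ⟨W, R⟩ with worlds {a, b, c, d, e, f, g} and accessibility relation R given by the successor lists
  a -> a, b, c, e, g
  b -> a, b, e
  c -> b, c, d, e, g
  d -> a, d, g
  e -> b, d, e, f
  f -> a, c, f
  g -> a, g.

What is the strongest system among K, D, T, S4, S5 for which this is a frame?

Serial (axiom D): yes — every world has a successor (e.g. a R a).
Reflexive (axiom T): yes — every world is R-related to itself.
Transitive (axiom 4): no — a R c and c R d, but not a R d.
Euclidean (axiom 5): no — a R b and a R c, but not b R c.
So F validates K, D, T; S4 would additionally require R to be transitive. The strongest is T.

T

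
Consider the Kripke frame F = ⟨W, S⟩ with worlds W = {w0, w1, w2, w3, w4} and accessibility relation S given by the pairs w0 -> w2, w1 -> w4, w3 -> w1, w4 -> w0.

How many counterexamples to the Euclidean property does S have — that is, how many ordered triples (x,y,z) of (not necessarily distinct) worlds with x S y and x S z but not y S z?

4

Enumerating: (w0,w2,w2), (w1,w4,w4), (w3,w1,w1), (w4,w0,w0).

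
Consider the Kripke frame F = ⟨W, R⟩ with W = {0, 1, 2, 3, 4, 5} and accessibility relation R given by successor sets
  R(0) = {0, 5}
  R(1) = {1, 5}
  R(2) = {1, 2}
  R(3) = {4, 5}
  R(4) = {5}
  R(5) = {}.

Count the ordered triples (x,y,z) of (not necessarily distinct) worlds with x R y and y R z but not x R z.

Enumerating: (2,1,5).

1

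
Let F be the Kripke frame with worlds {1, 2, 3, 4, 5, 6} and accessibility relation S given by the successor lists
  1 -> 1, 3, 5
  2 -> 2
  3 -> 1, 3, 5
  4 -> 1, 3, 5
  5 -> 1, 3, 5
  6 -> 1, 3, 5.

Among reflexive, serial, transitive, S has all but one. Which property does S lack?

reflexive

Reflexive: no — 4 is not related to itself.
Serial: yes — every world has a successor (e.g. 1 S 1).
Transitive: yes — every two-step S-path is closed by a direct edge.
Only reflexive fails.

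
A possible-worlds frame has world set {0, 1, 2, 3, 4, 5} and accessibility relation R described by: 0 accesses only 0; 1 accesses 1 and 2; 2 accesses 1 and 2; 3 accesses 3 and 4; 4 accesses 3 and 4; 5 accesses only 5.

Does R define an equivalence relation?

Yes

Reflexive: yes — every world is R-related to itself.
Symmetric: yes — every pair in R has its reverse in R.
Transitive: yes — every two-step R-path is closed by a direct edge.
So R is an equivalence relation.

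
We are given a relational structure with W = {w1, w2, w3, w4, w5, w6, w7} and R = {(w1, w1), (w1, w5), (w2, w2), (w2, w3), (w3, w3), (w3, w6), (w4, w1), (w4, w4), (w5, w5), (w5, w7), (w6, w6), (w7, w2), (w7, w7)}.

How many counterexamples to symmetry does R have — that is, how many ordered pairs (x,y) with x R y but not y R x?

Enumerating: (w1,w5), (w2,w3), (w3,w6), (w4,w1), (w5,w7), (w7,w2).

6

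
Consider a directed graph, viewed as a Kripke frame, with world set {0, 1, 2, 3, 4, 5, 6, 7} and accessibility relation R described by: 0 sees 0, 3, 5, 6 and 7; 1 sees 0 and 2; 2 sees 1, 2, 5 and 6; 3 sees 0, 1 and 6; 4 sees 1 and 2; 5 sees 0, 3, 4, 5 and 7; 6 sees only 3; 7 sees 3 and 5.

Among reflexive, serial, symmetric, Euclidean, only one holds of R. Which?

Reflexive: no — 1 is not related to itself.
Serial: yes — every world has a successor (e.g. 0 R 0).
Symmetric: no — 0 R 6 but not 6 R 0.
Euclidean: no — 0 R 3 and 0 R 5, but not 3 R 5.
Only serial holds.

serial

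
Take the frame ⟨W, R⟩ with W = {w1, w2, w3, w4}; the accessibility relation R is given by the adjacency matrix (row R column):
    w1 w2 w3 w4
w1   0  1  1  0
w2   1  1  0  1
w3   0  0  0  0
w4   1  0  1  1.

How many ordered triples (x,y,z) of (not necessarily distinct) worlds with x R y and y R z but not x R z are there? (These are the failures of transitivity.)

Enumerating: (w1,w2,w1), (w1,w2,w4), (w2,w1,w3), (w2,w4,w3), (w4,w1,w2).

5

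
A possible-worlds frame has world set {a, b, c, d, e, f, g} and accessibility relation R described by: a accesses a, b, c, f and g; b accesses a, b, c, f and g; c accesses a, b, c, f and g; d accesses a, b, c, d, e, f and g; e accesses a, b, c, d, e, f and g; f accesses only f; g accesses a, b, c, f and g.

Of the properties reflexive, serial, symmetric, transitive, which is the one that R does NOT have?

Reflexive: yes — every world is R-related to itself.
Serial: yes — every world has a successor (e.g. a R a).
Symmetric: no — a R f but not f R a.
Transitive: yes — every two-step R-path is closed by a direct edge.
Only symmetric fails.

symmetric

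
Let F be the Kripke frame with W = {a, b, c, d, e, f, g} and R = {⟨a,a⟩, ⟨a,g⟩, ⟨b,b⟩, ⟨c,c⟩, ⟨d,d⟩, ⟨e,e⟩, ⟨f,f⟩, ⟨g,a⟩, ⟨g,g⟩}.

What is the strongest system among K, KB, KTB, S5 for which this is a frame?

S5

Symmetric (axiom B): yes — every pair in R has its reverse in R.
Reflexive (axiom T): yes — every world is R-related to itself.
Euclidean (axiom 5): yes — any two successors of a common world are R-related.
So F validates K, KB, KTB, S5. The strongest is S5.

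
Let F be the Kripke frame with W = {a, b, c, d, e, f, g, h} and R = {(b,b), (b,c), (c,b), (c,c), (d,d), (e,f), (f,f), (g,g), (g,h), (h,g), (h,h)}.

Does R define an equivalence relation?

Reflexive: no — a is not related to itself.
Symmetric: no — e R f but not f R e.
Transitive: yes — every two-step R-path is closed by a direct edge.
So R is not an equivalence relation.

No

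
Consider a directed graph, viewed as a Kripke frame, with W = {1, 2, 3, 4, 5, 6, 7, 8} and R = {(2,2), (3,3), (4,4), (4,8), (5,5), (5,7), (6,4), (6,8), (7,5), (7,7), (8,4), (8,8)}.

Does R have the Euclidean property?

Yes

Euclidean: yes — any two successors of a common world are R-related.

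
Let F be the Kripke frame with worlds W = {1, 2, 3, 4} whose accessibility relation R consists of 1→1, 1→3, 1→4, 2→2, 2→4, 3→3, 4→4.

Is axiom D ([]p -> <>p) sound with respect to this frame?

Yes

The schema D characterises exactly the serial frames.
Serial: yes — every world has a successor (e.g. 1 R 1).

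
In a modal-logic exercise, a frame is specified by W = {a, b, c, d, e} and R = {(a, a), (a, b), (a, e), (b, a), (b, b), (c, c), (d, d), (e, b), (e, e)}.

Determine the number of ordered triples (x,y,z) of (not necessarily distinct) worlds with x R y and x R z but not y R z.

3

Enumerating: (a,b,e), (a,e,a), (e,b,e).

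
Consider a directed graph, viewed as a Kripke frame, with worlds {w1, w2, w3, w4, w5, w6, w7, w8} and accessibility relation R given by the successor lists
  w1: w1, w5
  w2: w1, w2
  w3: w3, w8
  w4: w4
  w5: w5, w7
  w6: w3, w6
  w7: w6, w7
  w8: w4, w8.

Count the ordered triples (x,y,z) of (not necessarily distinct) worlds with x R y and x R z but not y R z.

Enumerating: (w1,w5,w1), (w2,w1,w2), (w3,w8,w3), (w5,w7,w5), (w6,w3,w6), (w7,w6,w7), (w8,w4,w8).

7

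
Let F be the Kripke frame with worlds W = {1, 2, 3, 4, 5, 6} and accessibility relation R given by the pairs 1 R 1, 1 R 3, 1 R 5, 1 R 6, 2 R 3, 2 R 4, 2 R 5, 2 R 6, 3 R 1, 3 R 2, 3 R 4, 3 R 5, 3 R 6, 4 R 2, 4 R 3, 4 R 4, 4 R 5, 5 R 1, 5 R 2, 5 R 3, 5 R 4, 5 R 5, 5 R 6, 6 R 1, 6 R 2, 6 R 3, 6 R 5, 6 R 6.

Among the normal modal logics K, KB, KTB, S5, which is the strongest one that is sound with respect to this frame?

KB

Symmetric (axiom B): yes — every pair in R has its reverse in R.
Reflexive (axiom T): no — 2 is not related to itself.
Euclidean (axiom 5): no — 2 R 4 and 2 R 6, but not 4 R 6.
So F validates K, KB; KTB would additionally require R to be reflexive. The strongest is KB.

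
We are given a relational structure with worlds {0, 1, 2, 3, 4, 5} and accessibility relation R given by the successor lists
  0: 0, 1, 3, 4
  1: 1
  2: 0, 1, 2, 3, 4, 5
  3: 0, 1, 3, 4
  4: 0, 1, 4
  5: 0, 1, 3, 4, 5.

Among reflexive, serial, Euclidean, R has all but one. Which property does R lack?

Euclidean

Reflexive: yes — every world is R-related to itself.
Serial: yes — every world has a successor (e.g. 0 R 0).
Euclidean: no — 0 R 1 and 0 R 3, but not 1 R 3.
Only Euclidean fails.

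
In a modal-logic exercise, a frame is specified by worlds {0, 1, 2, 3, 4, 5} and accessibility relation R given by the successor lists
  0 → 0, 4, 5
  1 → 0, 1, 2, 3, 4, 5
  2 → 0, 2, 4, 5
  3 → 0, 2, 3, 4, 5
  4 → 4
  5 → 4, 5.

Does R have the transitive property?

Yes

Transitive: yes — every two-step R-path is closed by a direct edge.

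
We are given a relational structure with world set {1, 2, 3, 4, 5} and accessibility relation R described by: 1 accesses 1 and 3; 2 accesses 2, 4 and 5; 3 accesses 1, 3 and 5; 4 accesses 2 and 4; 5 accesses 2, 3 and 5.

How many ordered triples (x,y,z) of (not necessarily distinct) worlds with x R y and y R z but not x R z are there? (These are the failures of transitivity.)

Enumerating: (1,3,5), (2,5,3), (3,5,2), (4,2,5), (5,2,4), (5,3,1).

6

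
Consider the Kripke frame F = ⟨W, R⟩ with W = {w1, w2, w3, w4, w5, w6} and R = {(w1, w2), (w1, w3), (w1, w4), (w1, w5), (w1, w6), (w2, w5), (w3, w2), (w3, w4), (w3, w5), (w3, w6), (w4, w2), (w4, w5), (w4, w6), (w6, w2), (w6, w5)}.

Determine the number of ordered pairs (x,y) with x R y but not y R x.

Enumerating: (w1,w2), (w1,w3), (w1,w4), (w1,w5), (w1,w6), (w2,w5), (w3,w2), (w3,w4), (w3,w5), (w3,w6), (w4,w2), (w4,w5), (w4,w6), (w6,w2), (w6,w5).

15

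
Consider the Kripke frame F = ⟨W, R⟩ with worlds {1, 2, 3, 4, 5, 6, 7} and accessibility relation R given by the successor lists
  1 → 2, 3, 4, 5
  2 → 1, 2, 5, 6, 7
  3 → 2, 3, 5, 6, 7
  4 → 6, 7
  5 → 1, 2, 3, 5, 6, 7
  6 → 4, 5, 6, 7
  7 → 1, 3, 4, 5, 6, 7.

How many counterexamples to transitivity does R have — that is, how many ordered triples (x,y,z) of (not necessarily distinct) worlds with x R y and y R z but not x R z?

38

Enumerating: (1,2,1), (1,2,6), (1,2,7), (1,3,6), (1,3,7), (1,4,6), (1,4,7), (1,5,1), (1,5,6), (1,5,7), (2,1,3), (2,1,4), … and 26 more.
Total: 38.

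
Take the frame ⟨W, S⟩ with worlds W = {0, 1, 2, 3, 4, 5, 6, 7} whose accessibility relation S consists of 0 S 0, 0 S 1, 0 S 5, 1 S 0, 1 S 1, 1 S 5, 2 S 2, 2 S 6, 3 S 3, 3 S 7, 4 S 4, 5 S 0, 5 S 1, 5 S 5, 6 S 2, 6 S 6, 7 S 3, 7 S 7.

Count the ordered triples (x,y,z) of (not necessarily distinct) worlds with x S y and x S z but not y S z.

S is Euclidean; there are no such tuples.

0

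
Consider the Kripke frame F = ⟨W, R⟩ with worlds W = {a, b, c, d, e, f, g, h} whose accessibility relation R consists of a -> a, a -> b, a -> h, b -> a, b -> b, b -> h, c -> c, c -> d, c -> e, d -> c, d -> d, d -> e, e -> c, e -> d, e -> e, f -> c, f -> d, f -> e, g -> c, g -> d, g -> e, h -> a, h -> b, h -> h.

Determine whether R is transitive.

Yes

Transitive: yes — every two-step R-path is closed by a direct edge.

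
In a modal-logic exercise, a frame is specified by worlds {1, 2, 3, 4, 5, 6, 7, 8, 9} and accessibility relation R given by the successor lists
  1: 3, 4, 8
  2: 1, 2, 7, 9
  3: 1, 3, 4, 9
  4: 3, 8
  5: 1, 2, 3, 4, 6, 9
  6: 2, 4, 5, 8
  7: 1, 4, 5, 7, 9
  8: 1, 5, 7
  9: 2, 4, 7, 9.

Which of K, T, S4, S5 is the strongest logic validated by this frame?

Reflexive (axiom T): no — 1 is not related to itself.
Transitive (axiom 4): no — 1 R 3 and 3 R 9, but not 1 R 9.
Euclidean (axiom 5): no — 1 R 3 and 1 R 8, but not 3 R 8.
So F validates K; T would additionally require R to be reflexive. The strongest is K.

K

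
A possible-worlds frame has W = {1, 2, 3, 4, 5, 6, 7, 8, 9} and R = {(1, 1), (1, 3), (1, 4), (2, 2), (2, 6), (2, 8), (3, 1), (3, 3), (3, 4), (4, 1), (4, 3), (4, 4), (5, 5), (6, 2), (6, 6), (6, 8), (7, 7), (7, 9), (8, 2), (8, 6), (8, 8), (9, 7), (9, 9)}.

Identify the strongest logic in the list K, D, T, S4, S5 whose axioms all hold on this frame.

Serial (axiom D): yes — every world has a successor (e.g. 1 R 1).
Reflexive (axiom T): yes — every world is R-related to itself.
Transitive (axiom 4): yes — every two-step R-path is closed by a direct edge.
Euclidean (axiom 5): yes — any two successors of a common world are R-related.
So F validates K, D, T, S4, S5. The strongest is S5.

S5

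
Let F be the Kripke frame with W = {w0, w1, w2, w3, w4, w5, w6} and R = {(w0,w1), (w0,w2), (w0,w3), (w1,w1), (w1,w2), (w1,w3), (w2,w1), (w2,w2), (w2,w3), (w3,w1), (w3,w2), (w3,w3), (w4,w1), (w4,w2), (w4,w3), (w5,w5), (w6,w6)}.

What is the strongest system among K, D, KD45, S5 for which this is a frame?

KD45

Serial (axiom D): yes — every world has a successor (e.g. w0 R w1).
Euclidean (axiom 5): yes — any two successors of a common world are R-related.
Transitive (axiom 4): yes — every two-step R-path is closed by a direct edge.
Reflexive (axiom T): no — w0 is not related to itself.
So F validates K, D, KD45; S5 would additionally require R to be reflexive. The strongest is KD45.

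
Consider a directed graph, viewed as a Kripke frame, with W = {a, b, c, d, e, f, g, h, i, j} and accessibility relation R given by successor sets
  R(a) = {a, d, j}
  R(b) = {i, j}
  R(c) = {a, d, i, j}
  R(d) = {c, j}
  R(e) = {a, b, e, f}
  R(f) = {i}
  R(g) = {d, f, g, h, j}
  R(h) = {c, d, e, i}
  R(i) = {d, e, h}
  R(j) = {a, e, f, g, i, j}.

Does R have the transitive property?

No

Transitive: no — a R d and d R c, but not a R c.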